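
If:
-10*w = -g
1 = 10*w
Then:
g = 1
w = 1/10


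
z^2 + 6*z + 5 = (z + 1)*(z + 5)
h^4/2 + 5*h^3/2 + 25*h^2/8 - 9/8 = (h/2 + 1/2)*(h - 1/2)*(h + 3/2)*(h + 3)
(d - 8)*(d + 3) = d^2 - 5*d - 24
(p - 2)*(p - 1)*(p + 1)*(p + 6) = p^4 + 4*p^3 - 13*p^2 - 4*p + 12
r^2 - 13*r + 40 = (r - 8)*(r - 5)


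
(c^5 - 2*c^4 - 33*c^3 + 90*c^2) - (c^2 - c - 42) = c^5 - 2*c^4 - 33*c^3 + 89*c^2 + c + 42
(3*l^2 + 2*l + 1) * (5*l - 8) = 15*l^3 - 14*l^2 - 11*l - 8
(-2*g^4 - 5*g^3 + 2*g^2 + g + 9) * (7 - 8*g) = 16*g^5 + 26*g^4 - 51*g^3 + 6*g^2 - 65*g + 63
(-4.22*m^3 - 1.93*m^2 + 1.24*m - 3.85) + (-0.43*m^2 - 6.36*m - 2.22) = -4.22*m^3 - 2.36*m^2 - 5.12*m - 6.07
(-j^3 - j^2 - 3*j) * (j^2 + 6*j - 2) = -j^5 - 7*j^4 - 7*j^3 - 16*j^2 + 6*j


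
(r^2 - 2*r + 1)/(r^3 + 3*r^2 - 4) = (r - 1)/(r^2 + 4*r + 4)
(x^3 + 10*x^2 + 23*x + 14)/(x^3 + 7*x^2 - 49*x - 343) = (x^2 + 3*x + 2)/(x^2 - 49)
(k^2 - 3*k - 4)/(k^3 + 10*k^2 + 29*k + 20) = (k - 4)/(k^2 + 9*k + 20)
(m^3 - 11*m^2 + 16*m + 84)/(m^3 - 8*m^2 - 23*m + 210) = (m + 2)/(m + 5)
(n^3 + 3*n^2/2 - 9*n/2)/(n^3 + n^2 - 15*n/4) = 2*(n + 3)/(2*n + 5)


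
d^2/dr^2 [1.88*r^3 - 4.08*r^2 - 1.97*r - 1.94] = 11.28*r - 8.16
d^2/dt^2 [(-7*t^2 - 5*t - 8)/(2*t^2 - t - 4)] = 4*(-17*t^3 - 132*t^2 - 36*t - 82)/(8*t^6 - 12*t^5 - 42*t^4 + 47*t^3 + 84*t^2 - 48*t - 64)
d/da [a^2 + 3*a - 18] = 2*a + 3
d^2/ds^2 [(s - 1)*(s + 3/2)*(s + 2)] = 6*s + 5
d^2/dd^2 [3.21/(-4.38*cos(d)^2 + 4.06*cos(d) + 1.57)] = (-246.327696*(1 - cos(d)^2)^2 + 171.248364*cos(d)^3 - 264.371748*cos(d)^2 - 322.035546*cos(d) + 396.30018)/(-4.38*cos(d)^2 + 4.06*cos(d) + 1.57)^3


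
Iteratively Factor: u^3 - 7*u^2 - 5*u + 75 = (u - 5)*(u^2 - 2*u - 15) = (u - 5)^2*(u + 3)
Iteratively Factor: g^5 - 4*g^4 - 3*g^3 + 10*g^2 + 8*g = (g + 1)*(g^4 - 5*g^3 + 2*g^2 + 8*g) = (g + 1)^2*(g^3 - 6*g^2 + 8*g) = (g - 4)*(g + 1)^2*(g^2 - 2*g) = (g - 4)*(g - 2)*(g + 1)^2*(g)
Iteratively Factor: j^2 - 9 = (j - 3)*(j + 3)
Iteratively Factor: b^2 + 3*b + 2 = (b + 2)*(b + 1)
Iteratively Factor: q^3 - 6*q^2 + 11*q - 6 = (q - 2)*(q^2 - 4*q + 3) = (q - 3)*(q - 2)*(q - 1)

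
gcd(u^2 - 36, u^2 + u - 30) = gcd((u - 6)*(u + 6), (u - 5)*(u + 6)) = u + 6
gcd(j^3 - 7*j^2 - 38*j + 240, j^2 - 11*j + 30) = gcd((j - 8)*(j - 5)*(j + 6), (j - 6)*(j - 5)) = j - 5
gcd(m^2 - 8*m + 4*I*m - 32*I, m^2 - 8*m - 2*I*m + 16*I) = m - 8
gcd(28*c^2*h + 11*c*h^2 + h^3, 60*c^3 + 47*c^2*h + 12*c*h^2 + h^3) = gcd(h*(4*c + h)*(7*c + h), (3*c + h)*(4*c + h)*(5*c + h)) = 4*c + h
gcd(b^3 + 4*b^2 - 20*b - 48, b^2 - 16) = b - 4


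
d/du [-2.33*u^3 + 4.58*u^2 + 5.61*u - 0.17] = -6.99*u^2 + 9.16*u + 5.61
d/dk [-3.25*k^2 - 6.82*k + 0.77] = -6.5*k - 6.82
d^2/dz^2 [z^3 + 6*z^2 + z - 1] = 6*z + 12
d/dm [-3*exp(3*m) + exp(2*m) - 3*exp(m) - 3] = (-9*exp(2*m) + 2*exp(m) - 3)*exp(m)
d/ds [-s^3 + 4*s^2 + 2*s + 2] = -3*s^2 + 8*s + 2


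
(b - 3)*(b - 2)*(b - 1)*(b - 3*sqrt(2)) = b^4 - 6*b^3 - 3*sqrt(2)*b^3 + 11*b^2 + 18*sqrt(2)*b^2 - 33*sqrt(2)*b - 6*b + 18*sqrt(2)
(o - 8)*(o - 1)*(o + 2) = o^3 - 7*o^2 - 10*o + 16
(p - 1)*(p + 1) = p^2 - 1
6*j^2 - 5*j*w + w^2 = (-3*j + w)*(-2*j + w)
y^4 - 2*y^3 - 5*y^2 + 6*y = y*(y - 3)*(y - 1)*(y + 2)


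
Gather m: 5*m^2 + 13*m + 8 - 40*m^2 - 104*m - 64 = -35*m^2 - 91*m - 56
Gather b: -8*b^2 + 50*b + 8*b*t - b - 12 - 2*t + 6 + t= -8*b^2 + b*(8*t + 49) - t - 6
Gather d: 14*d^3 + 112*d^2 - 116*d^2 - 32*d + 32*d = 14*d^3 - 4*d^2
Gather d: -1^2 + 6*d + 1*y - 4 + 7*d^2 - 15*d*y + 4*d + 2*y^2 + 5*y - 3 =7*d^2 + d*(10 - 15*y) + 2*y^2 + 6*y - 8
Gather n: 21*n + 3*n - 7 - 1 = 24*n - 8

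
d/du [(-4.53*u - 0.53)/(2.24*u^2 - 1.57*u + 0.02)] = (10.1472*u^2 + 2.3744*u - 0.9227)/(5.0176*u^4 - 7.0336*u^3 + 2.5545*u^2 - 0.0628*u + 0.0004)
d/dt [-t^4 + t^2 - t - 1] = -4*t^3 + 2*t - 1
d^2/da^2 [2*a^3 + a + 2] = 12*a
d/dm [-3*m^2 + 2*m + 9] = 2 - 6*m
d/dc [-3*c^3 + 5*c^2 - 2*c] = -9*c^2 + 10*c - 2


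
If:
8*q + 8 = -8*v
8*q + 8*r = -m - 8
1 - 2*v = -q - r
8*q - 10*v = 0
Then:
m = 64/9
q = -5/9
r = -4/3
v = -4/9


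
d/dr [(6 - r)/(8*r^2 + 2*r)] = (2*r^2 - 24*r - 3)/(r^2*(16*r^2 + 8*r + 1))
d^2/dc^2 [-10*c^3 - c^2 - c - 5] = -60*c - 2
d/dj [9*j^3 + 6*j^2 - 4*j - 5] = 27*j^2 + 12*j - 4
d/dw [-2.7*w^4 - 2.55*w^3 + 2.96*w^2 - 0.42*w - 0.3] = -10.8*w^3 - 7.65*w^2 + 5.92*w - 0.42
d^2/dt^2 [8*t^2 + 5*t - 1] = 16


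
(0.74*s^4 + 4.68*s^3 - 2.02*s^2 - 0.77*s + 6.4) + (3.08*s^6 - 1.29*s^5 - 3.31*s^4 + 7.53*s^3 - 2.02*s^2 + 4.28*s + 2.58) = 3.08*s^6 - 1.29*s^5 - 2.57*s^4 + 12.21*s^3 - 4.04*s^2 + 3.51*s + 8.98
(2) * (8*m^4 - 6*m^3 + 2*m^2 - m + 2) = 16*m^4 - 12*m^3 + 4*m^2 - 2*m + 4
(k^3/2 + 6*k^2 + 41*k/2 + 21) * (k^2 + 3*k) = k^5/2 + 15*k^4/2 + 77*k^3/2 + 165*k^2/2 + 63*k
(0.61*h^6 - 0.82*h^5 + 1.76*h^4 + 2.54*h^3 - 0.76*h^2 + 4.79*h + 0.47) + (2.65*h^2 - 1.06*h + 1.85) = 0.61*h^6 - 0.82*h^5 + 1.76*h^4 + 2.54*h^3 + 1.89*h^2 + 3.73*h + 2.32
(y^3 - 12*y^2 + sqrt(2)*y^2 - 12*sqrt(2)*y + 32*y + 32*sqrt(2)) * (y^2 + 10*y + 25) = y^5 - 2*y^4 + sqrt(2)*y^4 - 63*y^3 - 2*sqrt(2)*y^3 - 63*sqrt(2)*y^2 + 20*y^2 + 20*sqrt(2)*y + 800*y + 800*sqrt(2)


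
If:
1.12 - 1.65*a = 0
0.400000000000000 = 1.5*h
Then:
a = 0.68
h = 0.27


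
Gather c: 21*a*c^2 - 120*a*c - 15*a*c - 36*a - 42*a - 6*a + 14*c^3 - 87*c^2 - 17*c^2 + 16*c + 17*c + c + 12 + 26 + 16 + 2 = -84*a + 14*c^3 + c^2*(21*a - 104) + c*(34 - 135*a) + 56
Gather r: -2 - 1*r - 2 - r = -2*r - 4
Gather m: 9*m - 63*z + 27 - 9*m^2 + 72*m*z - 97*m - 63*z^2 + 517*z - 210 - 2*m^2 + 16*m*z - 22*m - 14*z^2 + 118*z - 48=-11*m^2 + m*(88*z - 110) - 77*z^2 + 572*z - 231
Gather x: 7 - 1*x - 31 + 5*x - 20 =4*x - 44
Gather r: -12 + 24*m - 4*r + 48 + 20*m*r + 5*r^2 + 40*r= 24*m + 5*r^2 + r*(20*m + 36) + 36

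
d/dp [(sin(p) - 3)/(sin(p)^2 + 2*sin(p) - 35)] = (6*sin(p) + cos(p)^2 - 30)*cos(p)/(sin(p)^2 + 2*sin(p) - 35)^2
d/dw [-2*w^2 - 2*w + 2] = -4*w - 2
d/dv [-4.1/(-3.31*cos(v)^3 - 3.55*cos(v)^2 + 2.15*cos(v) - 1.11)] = (40.713*cos(v)^2 + 29.11*cos(v) - 8.815)*sin(v)/(3.31*cos(v)^3 + 3.55*cos(v)^2 - 2.15*cos(v) + 1.11)^2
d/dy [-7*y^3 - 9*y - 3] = -21*y^2 - 9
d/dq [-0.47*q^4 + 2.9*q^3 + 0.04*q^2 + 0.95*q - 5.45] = -1.88*q^3 + 8.7*q^2 + 0.08*q + 0.95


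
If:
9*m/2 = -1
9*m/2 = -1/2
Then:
No Solution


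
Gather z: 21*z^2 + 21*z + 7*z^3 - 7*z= 7*z^3 + 21*z^2 + 14*z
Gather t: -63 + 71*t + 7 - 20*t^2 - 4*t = -20*t^2 + 67*t - 56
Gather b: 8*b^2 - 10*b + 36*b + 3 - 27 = 8*b^2 + 26*b - 24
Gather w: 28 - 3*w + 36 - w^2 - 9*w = -w^2 - 12*w + 64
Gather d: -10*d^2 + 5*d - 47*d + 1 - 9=-10*d^2 - 42*d - 8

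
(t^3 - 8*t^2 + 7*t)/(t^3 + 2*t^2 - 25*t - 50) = t*(t^2 - 8*t + 7)/(t^3 + 2*t^2 - 25*t - 50)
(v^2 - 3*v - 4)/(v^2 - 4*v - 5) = (v - 4)/(v - 5)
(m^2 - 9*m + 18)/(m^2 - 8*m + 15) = (m - 6)/(m - 5)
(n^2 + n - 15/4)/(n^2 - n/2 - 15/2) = (n - 3/2)/(n - 3)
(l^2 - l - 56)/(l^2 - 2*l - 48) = (l + 7)/(l + 6)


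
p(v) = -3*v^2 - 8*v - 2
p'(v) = -6*v - 8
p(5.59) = -140.46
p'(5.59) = -41.54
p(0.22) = -3.91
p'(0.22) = -9.32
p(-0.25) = -0.19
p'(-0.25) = -6.50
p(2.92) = -50.94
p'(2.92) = -25.52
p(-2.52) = -0.89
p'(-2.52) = 7.12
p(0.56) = -7.42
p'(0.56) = -11.36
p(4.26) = -90.52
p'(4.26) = -33.56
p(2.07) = -31.41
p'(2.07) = -20.42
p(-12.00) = -338.00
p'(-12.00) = 64.00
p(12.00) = -530.00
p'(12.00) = -80.00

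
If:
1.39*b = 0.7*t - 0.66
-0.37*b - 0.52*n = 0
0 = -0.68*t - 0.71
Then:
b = -1.00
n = 0.71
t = -1.04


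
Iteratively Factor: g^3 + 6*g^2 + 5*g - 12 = (g - 1)*(g^2 + 7*g + 12) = (g - 1)*(g + 4)*(g + 3)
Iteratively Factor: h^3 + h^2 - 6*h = (h)*(h^2 + h - 6) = h*(h - 2)*(h + 3)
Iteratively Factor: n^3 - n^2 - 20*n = (n)*(n^2 - n - 20) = n*(n - 5)*(n + 4)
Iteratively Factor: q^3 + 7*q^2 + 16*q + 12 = (q + 2)*(q^2 + 5*q + 6) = (q + 2)^2*(q + 3)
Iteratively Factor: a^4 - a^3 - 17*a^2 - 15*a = (a - 5)*(a^3 + 4*a^2 + 3*a) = (a - 5)*(a + 1)*(a^2 + 3*a) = (a - 5)*(a + 1)*(a + 3)*(a)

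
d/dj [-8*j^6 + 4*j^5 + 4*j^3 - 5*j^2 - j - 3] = -48*j^5 + 20*j^4 + 12*j^2 - 10*j - 1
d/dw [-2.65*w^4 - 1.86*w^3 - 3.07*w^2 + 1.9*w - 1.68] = -10.6*w^3 - 5.58*w^2 - 6.14*w + 1.9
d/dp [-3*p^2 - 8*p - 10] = -6*p - 8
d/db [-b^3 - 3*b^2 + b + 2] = -3*b^2 - 6*b + 1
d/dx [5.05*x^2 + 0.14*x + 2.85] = 10.1*x + 0.14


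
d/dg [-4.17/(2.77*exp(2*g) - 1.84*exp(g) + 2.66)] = (23.1018*exp(g) - 7.6728)*exp(g)/(2.77*exp(2*g) - 1.84*exp(g) + 2.66)^2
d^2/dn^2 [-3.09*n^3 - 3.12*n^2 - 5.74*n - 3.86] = -18.54*n - 6.24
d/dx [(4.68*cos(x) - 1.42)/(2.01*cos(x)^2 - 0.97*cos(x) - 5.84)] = (9.4068*cos(x)^2 - 5.7084*cos(x) + 28.7086)*sin(x)/(4.0401*cos(x)^4 - 3.8994*cos(x)^3 - 22.5359*cos(x)^2 + 11.3296*cos(x) + 34.1056)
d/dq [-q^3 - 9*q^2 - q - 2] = -3*q^2 - 18*q - 1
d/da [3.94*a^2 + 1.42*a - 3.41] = 7.88*a + 1.42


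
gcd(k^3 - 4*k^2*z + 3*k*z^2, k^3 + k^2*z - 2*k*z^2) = -k^2 + k*z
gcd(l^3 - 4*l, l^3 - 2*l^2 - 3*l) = l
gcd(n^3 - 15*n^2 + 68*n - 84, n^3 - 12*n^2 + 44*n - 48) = n^2 - 8*n + 12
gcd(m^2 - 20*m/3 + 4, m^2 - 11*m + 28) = 1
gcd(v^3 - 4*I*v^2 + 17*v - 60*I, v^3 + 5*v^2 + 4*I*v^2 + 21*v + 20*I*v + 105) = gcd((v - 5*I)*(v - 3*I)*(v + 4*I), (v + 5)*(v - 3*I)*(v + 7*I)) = v - 3*I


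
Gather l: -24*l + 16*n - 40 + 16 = -24*l + 16*n - 24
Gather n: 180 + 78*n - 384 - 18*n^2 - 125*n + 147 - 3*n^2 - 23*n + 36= -21*n^2 - 70*n - 21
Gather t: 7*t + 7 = 7*t + 7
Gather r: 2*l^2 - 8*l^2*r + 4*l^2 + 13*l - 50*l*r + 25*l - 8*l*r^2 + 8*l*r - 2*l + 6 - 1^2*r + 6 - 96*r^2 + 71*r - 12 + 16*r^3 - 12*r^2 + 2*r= 6*l^2 + 36*l + 16*r^3 + r^2*(-8*l - 108) + r*(-8*l^2 - 42*l + 72)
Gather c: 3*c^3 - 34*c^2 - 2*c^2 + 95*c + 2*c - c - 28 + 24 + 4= 3*c^3 - 36*c^2 + 96*c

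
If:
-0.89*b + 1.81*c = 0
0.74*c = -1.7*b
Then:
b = 0.00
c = 0.00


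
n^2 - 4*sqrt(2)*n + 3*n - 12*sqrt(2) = (n + 3)*(n - 4*sqrt(2))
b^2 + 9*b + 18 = (b + 3)*(b + 6)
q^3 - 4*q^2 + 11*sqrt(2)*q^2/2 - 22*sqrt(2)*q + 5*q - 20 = (q - 4)*(q + sqrt(2)/2)*(q + 5*sqrt(2))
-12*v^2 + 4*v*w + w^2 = (-2*v + w)*(6*v + w)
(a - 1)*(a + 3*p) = a^2 + 3*a*p - a - 3*p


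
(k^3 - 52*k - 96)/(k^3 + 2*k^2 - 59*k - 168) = (k^2 + 8*k + 12)/(k^2 + 10*k + 21)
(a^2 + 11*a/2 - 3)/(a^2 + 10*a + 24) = (a - 1/2)/(a + 4)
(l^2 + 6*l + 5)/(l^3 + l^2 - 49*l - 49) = (l + 5)/(l^2 - 49)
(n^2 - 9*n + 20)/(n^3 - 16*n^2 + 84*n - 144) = (n - 5)/(n^2 - 12*n + 36)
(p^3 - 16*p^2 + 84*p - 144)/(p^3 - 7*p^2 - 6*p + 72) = (p - 6)/(p + 3)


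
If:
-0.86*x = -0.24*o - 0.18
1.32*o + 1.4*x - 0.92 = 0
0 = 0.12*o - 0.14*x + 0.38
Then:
No Solution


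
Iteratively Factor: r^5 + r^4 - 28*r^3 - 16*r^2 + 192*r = (r + 4)*(r^4 - 3*r^3 - 16*r^2 + 48*r) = r*(r + 4)*(r^3 - 3*r^2 - 16*r + 48) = r*(r - 3)*(r + 4)*(r^2 - 16) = r*(r - 3)*(r + 4)^2*(r - 4)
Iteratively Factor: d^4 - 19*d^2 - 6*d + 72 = (d + 3)*(d^3 - 3*d^2 - 10*d + 24) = (d - 2)*(d + 3)*(d^2 - d - 12) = (d - 2)*(d + 3)^2*(d - 4)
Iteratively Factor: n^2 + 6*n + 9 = (n + 3)*(n + 3)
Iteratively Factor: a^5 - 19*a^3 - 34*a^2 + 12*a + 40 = (a - 1)*(a^4 + a^3 - 18*a^2 - 52*a - 40) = (a - 1)*(a + 2)*(a^3 - a^2 - 16*a - 20) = (a - 1)*(a + 2)^2*(a^2 - 3*a - 10) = (a - 1)*(a + 2)^3*(a - 5)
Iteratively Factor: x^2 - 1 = (x + 1)*(x - 1)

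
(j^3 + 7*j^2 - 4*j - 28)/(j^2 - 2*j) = j + 9 + 14/j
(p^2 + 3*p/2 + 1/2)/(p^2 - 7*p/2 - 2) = (p + 1)/(p - 4)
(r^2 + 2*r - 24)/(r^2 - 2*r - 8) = (r + 6)/(r + 2)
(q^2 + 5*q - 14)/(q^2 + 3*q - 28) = (q - 2)/(q - 4)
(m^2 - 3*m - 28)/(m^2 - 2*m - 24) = (m - 7)/(m - 6)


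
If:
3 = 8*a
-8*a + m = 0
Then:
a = 3/8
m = 3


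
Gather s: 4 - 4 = 0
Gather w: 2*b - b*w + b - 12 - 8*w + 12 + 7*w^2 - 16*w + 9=3*b + 7*w^2 + w*(-b - 24) + 9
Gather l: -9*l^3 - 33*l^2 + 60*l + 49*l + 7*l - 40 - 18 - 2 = -9*l^3 - 33*l^2 + 116*l - 60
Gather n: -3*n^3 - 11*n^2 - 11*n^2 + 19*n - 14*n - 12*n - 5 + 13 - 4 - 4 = -3*n^3 - 22*n^2 - 7*n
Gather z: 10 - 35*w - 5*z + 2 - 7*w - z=-42*w - 6*z + 12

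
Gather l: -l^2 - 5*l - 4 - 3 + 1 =-l^2 - 5*l - 6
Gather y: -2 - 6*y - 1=-6*y - 3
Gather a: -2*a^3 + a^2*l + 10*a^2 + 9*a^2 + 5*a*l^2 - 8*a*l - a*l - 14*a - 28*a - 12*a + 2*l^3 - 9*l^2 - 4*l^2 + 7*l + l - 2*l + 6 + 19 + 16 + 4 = -2*a^3 + a^2*(l + 19) + a*(5*l^2 - 9*l - 54) + 2*l^3 - 13*l^2 + 6*l + 45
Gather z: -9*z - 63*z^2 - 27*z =-63*z^2 - 36*z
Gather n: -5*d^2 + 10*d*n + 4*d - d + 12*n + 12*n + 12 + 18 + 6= -5*d^2 + 3*d + n*(10*d + 24) + 36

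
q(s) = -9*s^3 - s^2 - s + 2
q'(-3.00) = -238.00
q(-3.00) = 239.00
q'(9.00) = -2206.00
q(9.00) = -6649.00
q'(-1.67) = -72.96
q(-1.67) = 42.80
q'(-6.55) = -1146.27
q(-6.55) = 2494.75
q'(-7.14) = -1363.17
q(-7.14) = 3234.11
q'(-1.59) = -66.08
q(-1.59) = 37.24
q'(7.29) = -1450.47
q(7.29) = -3545.22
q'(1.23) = -44.31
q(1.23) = -17.49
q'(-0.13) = -1.20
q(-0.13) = 2.13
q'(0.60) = -11.92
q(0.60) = -0.90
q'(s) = -27*s^2 - 2*s - 1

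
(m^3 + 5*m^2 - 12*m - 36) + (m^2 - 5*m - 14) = m^3 + 6*m^2 - 17*m - 50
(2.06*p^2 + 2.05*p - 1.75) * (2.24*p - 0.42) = 4.6144*p^3 + 3.7268*p^2 - 4.781*p + 0.735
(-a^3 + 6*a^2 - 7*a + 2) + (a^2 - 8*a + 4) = -a^3 + 7*a^2 - 15*a + 6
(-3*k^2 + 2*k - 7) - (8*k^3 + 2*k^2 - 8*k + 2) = -8*k^3 - 5*k^2 + 10*k - 9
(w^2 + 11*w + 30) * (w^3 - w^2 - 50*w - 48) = w^5 + 10*w^4 - 31*w^3 - 628*w^2 - 2028*w - 1440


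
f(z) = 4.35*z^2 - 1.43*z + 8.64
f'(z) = 8.7*z - 1.43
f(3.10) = 46.01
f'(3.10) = 25.54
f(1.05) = 11.93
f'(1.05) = 7.70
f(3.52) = 57.50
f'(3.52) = 29.19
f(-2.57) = 41.05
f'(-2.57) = -23.79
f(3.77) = 65.08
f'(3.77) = 31.37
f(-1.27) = 17.47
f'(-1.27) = -12.48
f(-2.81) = 47.01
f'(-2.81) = -25.88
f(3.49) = 56.63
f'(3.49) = 28.93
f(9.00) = 348.12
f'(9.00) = 76.87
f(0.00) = 8.64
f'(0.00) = -1.43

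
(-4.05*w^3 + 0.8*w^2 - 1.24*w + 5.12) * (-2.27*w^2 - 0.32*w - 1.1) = 9.1935*w^5 - 0.52*w^4 + 7.0138*w^3 - 12.1056*w^2 - 0.2744*w - 5.632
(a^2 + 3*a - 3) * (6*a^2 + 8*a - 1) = 6*a^4 + 26*a^3 + 5*a^2 - 27*a + 3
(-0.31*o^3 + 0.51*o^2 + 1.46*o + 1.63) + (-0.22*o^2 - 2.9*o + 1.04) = -0.31*o^3 + 0.29*o^2 - 1.44*o + 2.67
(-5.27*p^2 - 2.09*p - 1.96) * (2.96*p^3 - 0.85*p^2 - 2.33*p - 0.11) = -15.5992*p^5 - 1.7069*p^4 + 8.254*p^3 + 7.1154*p^2 + 4.7967*p + 0.2156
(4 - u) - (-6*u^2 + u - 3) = 6*u^2 - 2*u + 7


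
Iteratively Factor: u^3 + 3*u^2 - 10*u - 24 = (u + 2)*(u^2 + u - 12) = (u + 2)*(u + 4)*(u - 3)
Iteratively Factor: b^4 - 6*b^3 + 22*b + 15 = (b - 5)*(b^3 - b^2 - 5*b - 3) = (b - 5)*(b + 1)*(b^2 - 2*b - 3) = (b - 5)*(b - 3)*(b + 1)*(b + 1)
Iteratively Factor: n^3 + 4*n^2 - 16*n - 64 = (n - 4)*(n^2 + 8*n + 16) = (n - 4)*(n + 4)*(n + 4)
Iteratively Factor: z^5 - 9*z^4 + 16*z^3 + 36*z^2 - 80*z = (z + 2)*(z^4 - 11*z^3 + 38*z^2 - 40*z) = z*(z + 2)*(z^3 - 11*z^2 + 38*z - 40) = z*(z - 5)*(z + 2)*(z^2 - 6*z + 8) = z*(z - 5)*(z - 2)*(z + 2)*(z - 4)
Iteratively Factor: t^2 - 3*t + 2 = (t - 1)*(t - 2)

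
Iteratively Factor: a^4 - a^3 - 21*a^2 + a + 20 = (a - 5)*(a^3 + 4*a^2 - a - 4) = (a - 5)*(a - 1)*(a^2 + 5*a + 4) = (a - 5)*(a - 1)*(a + 1)*(a + 4)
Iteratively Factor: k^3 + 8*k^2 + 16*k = (k + 4)*(k^2 + 4*k) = (k + 4)^2*(k)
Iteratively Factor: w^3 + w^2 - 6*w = (w + 3)*(w^2 - 2*w) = w*(w + 3)*(w - 2)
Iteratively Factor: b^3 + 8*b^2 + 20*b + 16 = (b + 2)*(b^2 + 6*b + 8) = (b + 2)^2*(b + 4)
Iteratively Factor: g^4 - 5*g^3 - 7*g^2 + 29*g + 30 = (g + 2)*(g^3 - 7*g^2 + 7*g + 15) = (g - 3)*(g + 2)*(g^2 - 4*g - 5) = (g - 3)*(g + 1)*(g + 2)*(g - 5)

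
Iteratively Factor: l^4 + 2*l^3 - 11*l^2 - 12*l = (l + 1)*(l^3 + l^2 - 12*l) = (l - 3)*(l + 1)*(l^2 + 4*l) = l*(l - 3)*(l + 1)*(l + 4)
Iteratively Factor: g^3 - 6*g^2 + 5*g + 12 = (g - 3)*(g^2 - 3*g - 4) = (g - 3)*(g + 1)*(g - 4)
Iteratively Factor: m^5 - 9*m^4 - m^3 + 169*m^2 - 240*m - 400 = (m + 4)*(m^4 - 13*m^3 + 51*m^2 - 35*m - 100) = (m - 5)*(m + 4)*(m^3 - 8*m^2 + 11*m + 20) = (m - 5)*(m + 1)*(m + 4)*(m^2 - 9*m + 20) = (m - 5)*(m - 4)*(m + 1)*(m + 4)*(m - 5)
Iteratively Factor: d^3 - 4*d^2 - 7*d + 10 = (d + 2)*(d^2 - 6*d + 5) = (d - 1)*(d + 2)*(d - 5)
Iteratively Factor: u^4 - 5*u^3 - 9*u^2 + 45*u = (u - 5)*(u^3 - 9*u) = (u - 5)*(u + 3)*(u^2 - 3*u) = (u - 5)*(u - 3)*(u + 3)*(u)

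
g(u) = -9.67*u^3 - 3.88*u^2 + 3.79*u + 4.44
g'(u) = -29.01*u^2 - 7.76*u + 3.79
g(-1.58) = 26.91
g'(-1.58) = -56.37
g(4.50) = -938.25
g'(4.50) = -618.58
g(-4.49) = 784.52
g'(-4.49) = -546.21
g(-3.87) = 492.14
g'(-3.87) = -400.66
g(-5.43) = 1417.65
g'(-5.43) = -809.43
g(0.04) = 4.58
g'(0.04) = 3.43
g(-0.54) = 2.78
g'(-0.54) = -0.48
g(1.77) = -54.63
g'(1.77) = -100.83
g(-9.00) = 6705.48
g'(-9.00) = -2276.18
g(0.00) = 4.44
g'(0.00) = 3.79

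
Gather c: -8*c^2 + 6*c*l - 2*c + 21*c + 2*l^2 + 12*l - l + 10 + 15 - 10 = -8*c^2 + c*(6*l + 19) + 2*l^2 + 11*l + 15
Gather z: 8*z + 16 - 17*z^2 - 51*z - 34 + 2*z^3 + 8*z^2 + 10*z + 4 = 2*z^3 - 9*z^2 - 33*z - 14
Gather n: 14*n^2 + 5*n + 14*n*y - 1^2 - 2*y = 14*n^2 + n*(14*y + 5) - 2*y - 1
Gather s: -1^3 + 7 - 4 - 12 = -10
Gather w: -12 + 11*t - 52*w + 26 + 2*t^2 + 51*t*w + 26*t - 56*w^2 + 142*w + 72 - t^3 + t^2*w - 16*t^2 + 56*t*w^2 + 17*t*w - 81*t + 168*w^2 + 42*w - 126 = -t^3 - 14*t^2 - 44*t + w^2*(56*t + 112) + w*(t^2 + 68*t + 132) - 40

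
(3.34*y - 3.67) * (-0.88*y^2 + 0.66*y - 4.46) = -2.9392*y^3 + 5.434*y^2 - 17.3186*y + 16.3682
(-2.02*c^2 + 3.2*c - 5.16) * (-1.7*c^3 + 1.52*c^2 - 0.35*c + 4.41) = 3.434*c^5 - 8.5104*c^4 + 14.343*c^3 - 17.8714*c^2 + 15.918*c - 22.7556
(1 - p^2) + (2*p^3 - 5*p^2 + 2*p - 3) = 2*p^3 - 6*p^2 + 2*p - 2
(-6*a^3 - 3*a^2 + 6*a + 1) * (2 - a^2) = 6*a^5 + 3*a^4 - 18*a^3 - 7*a^2 + 12*a + 2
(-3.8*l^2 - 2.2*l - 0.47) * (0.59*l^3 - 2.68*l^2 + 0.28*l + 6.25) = -2.242*l^5 + 8.886*l^4 + 4.5547*l^3 - 23.1064*l^2 - 13.8816*l - 2.9375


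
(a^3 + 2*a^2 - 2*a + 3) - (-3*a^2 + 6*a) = a^3 + 5*a^2 - 8*a + 3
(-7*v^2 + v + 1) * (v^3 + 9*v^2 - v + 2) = -7*v^5 - 62*v^4 + 17*v^3 - 6*v^2 + v + 2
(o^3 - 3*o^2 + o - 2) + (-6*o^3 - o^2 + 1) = -5*o^3 - 4*o^2 + o - 1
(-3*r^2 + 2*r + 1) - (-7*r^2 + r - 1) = 4*r^2 + r + 2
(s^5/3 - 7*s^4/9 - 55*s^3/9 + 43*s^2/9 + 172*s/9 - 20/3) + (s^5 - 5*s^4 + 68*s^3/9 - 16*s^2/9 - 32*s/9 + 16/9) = 4*s^5/3 - 52*s^4/9 + 13*s^3/9 + 3*s^2 + 140*s/9 - 44/9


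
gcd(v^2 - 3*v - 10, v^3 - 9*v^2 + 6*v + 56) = v + 2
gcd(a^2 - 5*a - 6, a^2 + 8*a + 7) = a + 1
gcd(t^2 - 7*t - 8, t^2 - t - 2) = t + 1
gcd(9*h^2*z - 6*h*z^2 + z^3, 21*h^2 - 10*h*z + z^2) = -3*h + z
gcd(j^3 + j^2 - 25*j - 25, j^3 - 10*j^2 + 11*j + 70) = j - 5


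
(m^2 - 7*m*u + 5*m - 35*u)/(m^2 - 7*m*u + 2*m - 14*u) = (m + 5)/(m + 2)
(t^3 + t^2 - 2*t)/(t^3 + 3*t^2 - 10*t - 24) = t*(t - 1)/(t^2 + t - 12)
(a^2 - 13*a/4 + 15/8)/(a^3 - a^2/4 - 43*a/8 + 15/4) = (2*a - 5)/(2*a^2 + a - 10)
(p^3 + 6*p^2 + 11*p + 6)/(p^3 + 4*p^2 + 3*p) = (p + 2)/p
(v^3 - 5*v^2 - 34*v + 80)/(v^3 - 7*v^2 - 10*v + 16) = (v^2 + 3*v - 10)/(v^2 + v - 2)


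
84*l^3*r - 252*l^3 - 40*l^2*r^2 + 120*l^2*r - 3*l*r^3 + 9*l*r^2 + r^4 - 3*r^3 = (-7*l + r)*(-2*l + r)*(6*l + r)*(r - 3)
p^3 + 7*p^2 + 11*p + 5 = (p + 1)^2*(p + 5)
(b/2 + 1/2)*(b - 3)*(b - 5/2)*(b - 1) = b^4/2 - 11*b^3/4 + 13*b^2/4 + 11*b/4 - 15/4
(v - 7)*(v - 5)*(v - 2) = v^3 - 14*v^2 + 59*v - 70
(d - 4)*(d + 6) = d^2 + 2*d - 24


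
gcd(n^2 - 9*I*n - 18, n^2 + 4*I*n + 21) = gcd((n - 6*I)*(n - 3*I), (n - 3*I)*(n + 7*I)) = n - 3*I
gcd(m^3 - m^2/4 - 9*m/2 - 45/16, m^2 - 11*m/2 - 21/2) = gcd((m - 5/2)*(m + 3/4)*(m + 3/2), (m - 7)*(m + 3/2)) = m + 3/2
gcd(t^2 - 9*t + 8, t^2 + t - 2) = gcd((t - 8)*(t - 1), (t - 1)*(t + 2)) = t - 1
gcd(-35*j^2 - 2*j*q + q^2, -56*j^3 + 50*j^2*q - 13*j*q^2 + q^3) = -7*j + q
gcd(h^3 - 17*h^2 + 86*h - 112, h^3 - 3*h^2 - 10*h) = 1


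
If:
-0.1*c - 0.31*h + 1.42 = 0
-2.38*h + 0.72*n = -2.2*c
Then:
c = 3.67347826086957 - 0.242608695652174*n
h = 0.0782608695652174*n + 3.39565217391304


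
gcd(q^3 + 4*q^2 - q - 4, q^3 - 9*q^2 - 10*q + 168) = q + 4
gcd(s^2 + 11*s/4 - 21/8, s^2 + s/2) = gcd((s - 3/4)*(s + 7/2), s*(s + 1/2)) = 1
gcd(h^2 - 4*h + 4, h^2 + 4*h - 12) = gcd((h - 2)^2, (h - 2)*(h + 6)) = h - 2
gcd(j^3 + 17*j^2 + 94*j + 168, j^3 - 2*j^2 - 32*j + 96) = j + 6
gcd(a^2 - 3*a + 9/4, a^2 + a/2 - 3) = a - 3/2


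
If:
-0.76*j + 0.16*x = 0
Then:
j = 0.210526315789474*x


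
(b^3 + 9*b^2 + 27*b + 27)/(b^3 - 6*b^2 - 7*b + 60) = (b^2 + 6*b + 9)/(b^2 - 9*b + 20)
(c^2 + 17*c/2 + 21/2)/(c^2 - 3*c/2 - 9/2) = (c + 7)/(c - 3)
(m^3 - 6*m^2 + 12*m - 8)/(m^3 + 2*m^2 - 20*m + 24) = (m - 2)/(m + 6)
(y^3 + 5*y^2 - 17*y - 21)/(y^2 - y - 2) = (y^2 + 4*y - 21)/(y - 2)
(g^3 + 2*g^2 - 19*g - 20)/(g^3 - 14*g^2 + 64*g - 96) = (g^2 + 6*g + 5)/(g^2 - 10*g + 24)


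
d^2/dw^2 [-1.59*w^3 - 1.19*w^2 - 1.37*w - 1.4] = -9.54*w - 2.38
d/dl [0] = 0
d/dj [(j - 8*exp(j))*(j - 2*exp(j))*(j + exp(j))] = -9*j^2*exp(j) + 3*j^2 + 12*j*exp(2*j) - 18*j*exp(j) + 48*exp(3*j) + 6*exp(2*j)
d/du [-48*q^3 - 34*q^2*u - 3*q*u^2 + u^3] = -34*q^2 - 6*q*u + 3*u^2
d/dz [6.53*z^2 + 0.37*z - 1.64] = 13.06*z + 0.37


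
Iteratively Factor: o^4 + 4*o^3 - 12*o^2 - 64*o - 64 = (o - 4)*(o^3 + 8*o^2 + 20*o + 16) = (o - 4)*(o + 2)*(o^2 + 6*o + 8) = (o - 4)*(o + 2)^2*(o + 4)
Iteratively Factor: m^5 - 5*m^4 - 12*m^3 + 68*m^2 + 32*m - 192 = (m - 4)*(m^4 - m^3 - 16*m^2 + 4*m + 48) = (m - 4)*(m + 2)*(m^3 - 3*m^2 - 10*m + 24) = (m - 4)^2*(m + 2)*(m^2 + m - 6) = (m - 4)^2*(m + 2)*(m + 3)*(m - 2)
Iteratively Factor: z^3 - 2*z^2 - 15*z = (z + 3)*(z^2 - 5*z) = z*(z + 3)*(z - 5)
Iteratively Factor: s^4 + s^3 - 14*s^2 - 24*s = (s + 3)*(s^3 - 2*s^2 - 8*s) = (s - 4)*(s + 3)*(s^2 + 2*s) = (s - 4)*(s + 2)*(s + 3)*(s)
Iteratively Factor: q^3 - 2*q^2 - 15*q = (q + 3)*(q^2 - 5*q) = (q - 5)*(q + 3)*(q)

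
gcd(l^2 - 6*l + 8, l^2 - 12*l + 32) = l - 4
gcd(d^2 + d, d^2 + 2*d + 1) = d + 1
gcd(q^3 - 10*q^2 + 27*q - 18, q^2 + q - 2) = q - 1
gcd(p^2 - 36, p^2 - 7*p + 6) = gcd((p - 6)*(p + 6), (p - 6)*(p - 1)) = p - 6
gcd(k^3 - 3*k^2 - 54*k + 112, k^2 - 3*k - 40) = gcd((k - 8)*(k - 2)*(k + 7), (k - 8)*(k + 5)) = k - 8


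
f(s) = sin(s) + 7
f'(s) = cos(s)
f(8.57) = 7.75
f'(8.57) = -0.66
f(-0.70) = 6.36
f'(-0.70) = 0.76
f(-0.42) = 6.59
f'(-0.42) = 0.91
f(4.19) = 6.13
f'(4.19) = -0.50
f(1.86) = 7.96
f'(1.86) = -0.29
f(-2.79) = 6.66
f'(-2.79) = -0.94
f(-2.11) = 6.14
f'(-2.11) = -0.51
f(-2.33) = 6.27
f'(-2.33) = -0.69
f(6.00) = 6.72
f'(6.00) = 0.96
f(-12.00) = 7.54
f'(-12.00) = 0.84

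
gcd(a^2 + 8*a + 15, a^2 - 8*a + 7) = 1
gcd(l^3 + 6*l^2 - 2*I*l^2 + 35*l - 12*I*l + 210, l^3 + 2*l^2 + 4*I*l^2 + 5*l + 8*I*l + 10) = l + 5*I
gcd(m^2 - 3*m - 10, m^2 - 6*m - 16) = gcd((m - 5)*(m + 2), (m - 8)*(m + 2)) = m + 2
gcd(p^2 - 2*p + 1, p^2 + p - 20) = 1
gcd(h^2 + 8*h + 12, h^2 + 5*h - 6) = h + 6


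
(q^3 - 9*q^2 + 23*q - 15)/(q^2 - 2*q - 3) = (q^2 - 6*q + 5)/(q + 1)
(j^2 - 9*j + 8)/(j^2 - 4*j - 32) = (j - 1)/(j + 4)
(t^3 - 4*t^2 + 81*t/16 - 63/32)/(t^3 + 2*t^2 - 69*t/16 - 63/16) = (8*t^2 - 18*t + 9)/(2*(4*t^2 + 15*t + 9))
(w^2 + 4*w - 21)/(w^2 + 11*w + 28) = (w - 3)/(w + 4)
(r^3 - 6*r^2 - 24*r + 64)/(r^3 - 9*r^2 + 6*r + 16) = (r + 4)/(r + 1)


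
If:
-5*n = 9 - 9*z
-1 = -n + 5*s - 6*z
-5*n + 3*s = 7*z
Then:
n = -180/283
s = 127/283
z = 183/283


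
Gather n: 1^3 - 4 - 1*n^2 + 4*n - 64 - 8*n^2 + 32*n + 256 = -9*n^2 + 36*n + 189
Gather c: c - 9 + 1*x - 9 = c + x - 18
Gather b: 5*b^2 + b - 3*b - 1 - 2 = 5*b^2 - 2*b - 3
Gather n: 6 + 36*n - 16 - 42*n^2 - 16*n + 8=-42*n^2 + 20*n - 2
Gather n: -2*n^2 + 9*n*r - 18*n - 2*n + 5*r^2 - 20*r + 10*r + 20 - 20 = -2*n^2 + n*(9*r - 20) + 5*r^2 - 10*r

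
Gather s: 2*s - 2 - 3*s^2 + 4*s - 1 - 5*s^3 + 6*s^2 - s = -5*s^3 + 3*s^2 + 5*s - 3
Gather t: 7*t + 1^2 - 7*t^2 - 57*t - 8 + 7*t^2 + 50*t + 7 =0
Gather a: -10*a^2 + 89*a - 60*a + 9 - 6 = -10*a^2 + 29*a + 3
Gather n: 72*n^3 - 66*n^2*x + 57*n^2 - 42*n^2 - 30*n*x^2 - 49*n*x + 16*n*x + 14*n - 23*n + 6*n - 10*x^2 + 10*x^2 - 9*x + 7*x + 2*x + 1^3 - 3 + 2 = 72*n^3 + n^2*(15 - 66*x) + n*(-30*x^2 - 33*x - 3)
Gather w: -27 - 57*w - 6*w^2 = -6*w^2 - 57*w - 27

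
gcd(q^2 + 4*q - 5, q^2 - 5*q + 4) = q - 1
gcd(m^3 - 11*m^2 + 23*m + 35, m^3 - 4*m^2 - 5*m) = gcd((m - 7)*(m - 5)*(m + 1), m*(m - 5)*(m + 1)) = m^2 - 4*m - 5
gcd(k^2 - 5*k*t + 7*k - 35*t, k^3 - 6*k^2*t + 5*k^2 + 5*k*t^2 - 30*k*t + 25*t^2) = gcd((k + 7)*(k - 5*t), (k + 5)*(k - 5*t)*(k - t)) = -k + 5*t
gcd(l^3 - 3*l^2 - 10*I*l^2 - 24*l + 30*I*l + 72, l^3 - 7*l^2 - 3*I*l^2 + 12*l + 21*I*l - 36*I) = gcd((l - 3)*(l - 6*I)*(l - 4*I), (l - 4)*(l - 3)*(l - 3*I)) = l - 3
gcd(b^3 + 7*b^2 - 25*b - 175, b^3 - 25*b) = b^2 - 25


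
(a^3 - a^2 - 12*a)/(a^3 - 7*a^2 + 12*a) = (a + 3)/(a - 3)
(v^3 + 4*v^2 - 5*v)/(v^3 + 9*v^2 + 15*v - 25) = v/(v + 5)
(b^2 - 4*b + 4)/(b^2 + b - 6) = (b - 2)/(b + 3)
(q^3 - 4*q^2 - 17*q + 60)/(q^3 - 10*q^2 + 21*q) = (q^2 - q - 20)/(q*(q - 7))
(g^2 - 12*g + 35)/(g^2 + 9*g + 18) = (g^2 - 12*g + 35)/(g^2 + 9*g + 18)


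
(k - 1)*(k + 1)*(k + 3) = k^3 + 3*k^2 - k - 3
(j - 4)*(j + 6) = j^2 + 2*j - 24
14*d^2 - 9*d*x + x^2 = (-7*d + x)*(-2*d + x)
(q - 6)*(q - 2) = q^2 - 8*q + 12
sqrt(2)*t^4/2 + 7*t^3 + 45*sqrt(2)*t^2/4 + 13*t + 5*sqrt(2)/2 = (t + sqrt(2)/2)*(t + sqrt(2))*(t + 5*sqrt(2))*(sqrt(2)*t/2 + 1/2)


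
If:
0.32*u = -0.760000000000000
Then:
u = -2.38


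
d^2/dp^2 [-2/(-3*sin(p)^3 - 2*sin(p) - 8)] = 2*(-81*sin(p)^6 + 96*sin(p)^4 + 216*sin(p)^3 + 32*sin(p)^2 - 128*sin(p) + 8)/(3*sin(p)^3 + 2*sin(p) + 8)^3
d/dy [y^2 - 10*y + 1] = 2*y - 10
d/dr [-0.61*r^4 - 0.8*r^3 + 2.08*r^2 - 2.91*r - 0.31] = -2.44*r^3 - 2.4*r^2 + 4.16*r - 2.91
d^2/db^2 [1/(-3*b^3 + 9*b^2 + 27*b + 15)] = 4*(-b^2 + 6*b - 11)/(b^7 - 11*b^6 + 21*b^5 + 89*b^4 - 109*b^3 - 465*b^2 - 425*b - 125)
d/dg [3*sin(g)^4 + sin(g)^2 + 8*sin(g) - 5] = 2*(6*sin(g)^3 + sin(g) + 4)*cos(g)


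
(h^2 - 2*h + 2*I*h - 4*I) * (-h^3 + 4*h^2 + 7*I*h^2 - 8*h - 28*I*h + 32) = -h^5 + 6*h^4 + 5*I*h^4 - 30*h^3 - 30*I*h^3 + 132*h^2 + 24*I*h^2 - 176*h + 96*I*h - 128*I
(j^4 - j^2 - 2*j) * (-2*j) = -2*j^5 + 2*j^3 + 4*j^2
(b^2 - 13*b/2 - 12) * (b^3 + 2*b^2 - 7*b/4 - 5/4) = b^5 - 9*b^4/2 - 107*b^3/4 - 111*b^2/8 + 233*b/8 + 15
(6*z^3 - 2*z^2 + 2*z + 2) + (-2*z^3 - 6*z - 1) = 4*z^3 - 2*z^2 - 4*z + 1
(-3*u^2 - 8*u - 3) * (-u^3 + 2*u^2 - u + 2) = 3*u^5 + 2*u^4 - 10*u^3 - 4*u^2 - 13*u - 6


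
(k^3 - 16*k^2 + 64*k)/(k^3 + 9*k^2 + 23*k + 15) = k*(k^2 - 16*k + 64)/(k^3 + 9*k^2 + 23*k + 15)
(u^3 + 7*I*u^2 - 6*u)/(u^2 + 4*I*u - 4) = u*(u^2 + 7*I*u - 6)/(u^2 + 4*I*u - 4)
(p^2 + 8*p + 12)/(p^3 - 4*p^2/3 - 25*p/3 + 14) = 3*(p^2 + 8*p + 12)/(3*p^3 - 4*p^2 - 25*p + 42)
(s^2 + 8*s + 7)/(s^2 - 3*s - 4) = (s + 7)/(s - 4)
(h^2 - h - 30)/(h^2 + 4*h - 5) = (h - 6)/(h - 1)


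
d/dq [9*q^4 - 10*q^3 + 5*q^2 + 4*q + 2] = 36*q^3 - 30*q^2 + 10*q + 4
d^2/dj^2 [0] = 0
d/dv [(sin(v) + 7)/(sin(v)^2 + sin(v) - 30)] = (-14*sin(v) + cos(v)^2 - 38)*cos(v)/(sin(v)^2 + sin(v) - 30)^2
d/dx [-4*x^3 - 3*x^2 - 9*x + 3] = -12*x^2 - 6*x - 9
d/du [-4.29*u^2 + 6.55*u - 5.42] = 6.55 - 8.58*u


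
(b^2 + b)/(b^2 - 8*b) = (b + 1)/(b - 8)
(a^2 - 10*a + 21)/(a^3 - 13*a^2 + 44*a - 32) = (a^2 - 10*a + 21)/(a^3 - 13*a^2 + 44*a - 32)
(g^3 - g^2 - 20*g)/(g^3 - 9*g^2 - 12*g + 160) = g/(g - 8)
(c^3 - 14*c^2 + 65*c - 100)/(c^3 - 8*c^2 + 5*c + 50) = (c - 4)/(c + 2)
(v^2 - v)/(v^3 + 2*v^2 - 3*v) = 1/(v + 3)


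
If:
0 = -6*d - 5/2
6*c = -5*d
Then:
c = 25/72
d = -5/12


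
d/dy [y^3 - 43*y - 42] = 3*y^2 - 43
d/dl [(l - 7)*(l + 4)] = 2*l - 3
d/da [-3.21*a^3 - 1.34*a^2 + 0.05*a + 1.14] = -9.63*a^2 - 2.68*a + 0.05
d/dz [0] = 0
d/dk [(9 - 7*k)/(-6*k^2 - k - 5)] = (42*k^2 + 7*k - (7*k - 9)*(12*k + 1) + 35)/(6*k^2 + k + 5)^2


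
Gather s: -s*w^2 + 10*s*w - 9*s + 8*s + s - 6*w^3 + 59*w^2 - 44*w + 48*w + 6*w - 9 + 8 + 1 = s*(-w^2 + 10*w) - 6*w^3 + 59*w^2 + 10*w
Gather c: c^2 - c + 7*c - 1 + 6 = c^2 + 6*c + 5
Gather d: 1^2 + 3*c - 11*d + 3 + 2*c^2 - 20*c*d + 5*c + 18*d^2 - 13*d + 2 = 2*c^2 + 8*c + 18*d^2 + d*(-20*c - 24) + 6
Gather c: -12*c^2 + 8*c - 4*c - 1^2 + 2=-12*c^2 + 4*c + 1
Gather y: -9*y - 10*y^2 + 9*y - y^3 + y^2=-y^3 - 9*y^2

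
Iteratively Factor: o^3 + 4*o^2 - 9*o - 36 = (o - 3)*(o^2 + 7*o + 12) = (o - 3)*(o + 4)*(o + 3)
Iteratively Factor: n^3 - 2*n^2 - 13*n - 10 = (n + 1)*(n^2 - 3*n - 10) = (n - 5)*(n + 1)*(n + 2)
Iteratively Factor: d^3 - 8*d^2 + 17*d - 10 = (d - 5)*(d^2 - 3*d + 2) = (d - 5)*(d - 1)*(d - 2)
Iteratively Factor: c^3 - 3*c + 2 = (c - 1)*(c^2 + c - 2) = (c - 1)*(c + 2)*(c - 1)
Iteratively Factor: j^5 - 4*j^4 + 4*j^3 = (j - 2)*(j^4 - 2*j^3) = j*(j - 2)*(j^3 - 2*j^2) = j^2*(j - 2)*(j^2 - 2*j) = j^2*(j - 2)^2*(j)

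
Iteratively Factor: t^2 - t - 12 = (t + 3)*(t - 4)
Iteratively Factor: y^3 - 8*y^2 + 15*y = (y - 5)*(y^2 - 3*y) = y*(y - 5)*(y - 3)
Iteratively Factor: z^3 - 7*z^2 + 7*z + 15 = (z - 3)*(z^2 - 4*z - 5) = (z - 5)*(z - 3)*(z + 1)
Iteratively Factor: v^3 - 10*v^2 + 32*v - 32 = (v - 4)*(v^2 - 6*v + 8) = (v - 4)*(v - 2)*(v - 4)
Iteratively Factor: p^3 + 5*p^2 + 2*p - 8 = (p + 2)*(p^2 + 3*p - 4) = (p - 1)*(p + 2)*(p + 4)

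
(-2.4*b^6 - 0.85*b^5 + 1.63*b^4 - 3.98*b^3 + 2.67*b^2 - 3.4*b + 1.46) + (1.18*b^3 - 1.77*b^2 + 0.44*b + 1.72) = -2.4*b^6 - 0.85*b^5 + 1.63*b^4 - 2.8*b^3 + 0.9*b^2 - 2.96*b + 3.18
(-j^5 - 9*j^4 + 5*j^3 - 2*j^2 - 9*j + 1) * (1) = -j^5 - 9*j^4 + 5*j^3 - 2*j^2 - 9*j + 1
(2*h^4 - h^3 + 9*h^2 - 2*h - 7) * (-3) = -6*h^4 + 3*h^3 - 27*h^2 + 6*h + 21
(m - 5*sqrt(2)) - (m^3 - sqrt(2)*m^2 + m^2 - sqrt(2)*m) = -m^3 - m^2 + sqrt(2)*m^2 + m + sqrt(2)*m - 5*sqrt(2)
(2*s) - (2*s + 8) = -8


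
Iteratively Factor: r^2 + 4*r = (r)*(r + 4)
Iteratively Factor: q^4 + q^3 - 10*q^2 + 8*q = (q - 1)*(q^3 + 2*q^2 - 8*q) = (q - 1)*(q + 4)*(q^2 - 2*q) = q*(q - 1)*(q + 4)*(q - 2)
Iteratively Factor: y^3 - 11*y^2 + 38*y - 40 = (y - 4)*(y^2 - 7*y + 10) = (y - 5)*(y - 4)*(y - 2)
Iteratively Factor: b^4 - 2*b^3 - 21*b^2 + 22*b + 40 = (b + 1)*(b^3 - 3*b^2 - 18*b + 40) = (b - 2)*(b + 1)*(b^2 - b - 20) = (b - 2)*(b + 1)*(b + 4)*(b - 5)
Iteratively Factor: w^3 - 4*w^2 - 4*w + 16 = (w - 4)*(w^2 - 4) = (w - 4)*(w - 2)*(w + 2)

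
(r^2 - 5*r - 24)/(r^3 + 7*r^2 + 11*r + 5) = (r^2 - 5*r - 24)/(r^3 + 7*r^2 + 11*r + 5)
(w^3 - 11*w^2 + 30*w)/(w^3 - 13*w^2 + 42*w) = (w - 5)/(w - 7)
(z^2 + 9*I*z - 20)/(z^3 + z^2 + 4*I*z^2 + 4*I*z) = (z + 5*I)/(z*(z + 1))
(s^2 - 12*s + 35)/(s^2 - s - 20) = (s - 7)/(s + 4)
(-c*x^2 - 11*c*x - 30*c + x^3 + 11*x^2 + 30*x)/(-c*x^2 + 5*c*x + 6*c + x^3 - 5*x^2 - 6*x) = (x^2 + 11*x + 30)/(x^2 - 5*x - 6)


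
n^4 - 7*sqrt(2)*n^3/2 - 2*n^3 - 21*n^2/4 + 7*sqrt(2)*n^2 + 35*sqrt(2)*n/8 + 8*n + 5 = (n - 5/2)*(n + 1/2)*(n - 4*sqrt(2))*(n + sqrt(2)/2)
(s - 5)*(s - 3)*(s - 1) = s^3 - 9*s^2 + 23*s - 15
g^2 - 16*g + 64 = (g - 8)^2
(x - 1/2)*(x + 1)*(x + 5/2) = x^3 + 3*x^2 + 3*x/4 - 5/4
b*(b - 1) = b^2 - b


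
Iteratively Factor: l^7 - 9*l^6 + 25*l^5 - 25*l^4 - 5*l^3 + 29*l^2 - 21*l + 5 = (l - 1)*(l^6 - 8*l^5 + 17*l^4 - 8*l^3 - 13*l^2 + 16*l - 5) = (l - 1)*(l + 1)*(l^5 - 9*l^4 + 26*l^3 - 34*l^2 + 21*l - 5) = (l - 1)^2*(l + 1)*(l^4 - 8*l^3 + 18*l^2 - 16*l + 5) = (l - 1)^3*(l + 1)*(l^3 - 7*l^2 + 11*l - 5) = (l - 5)*(l - 1)^3*(l + 1)*(l^2 - 2*l + 1) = (l - 5)*(l - 1)^4*(l + 1)*(l - 1)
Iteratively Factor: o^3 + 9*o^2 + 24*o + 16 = (o + 4)*(o^2 + 5*o + 4) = (o + 4)^2*(o + 1)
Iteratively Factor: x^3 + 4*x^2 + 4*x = (x + 2)*(x^2 + 2*x) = x*(x + 2)*(x + 2)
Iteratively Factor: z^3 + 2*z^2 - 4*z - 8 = (z + 2)*(z^2 - 4) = (z + 2)^2*(z - 2)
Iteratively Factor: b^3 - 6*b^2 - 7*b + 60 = (b + 3)*(b^2 - 9*b + 20) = (b - 5)*(b + 3)*(b - 4)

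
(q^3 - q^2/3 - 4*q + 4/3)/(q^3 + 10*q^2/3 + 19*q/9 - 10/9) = 3*(q - 2)/(3*q + 5)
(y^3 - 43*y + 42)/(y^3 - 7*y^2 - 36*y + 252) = (y^2 + 6*y - 7)/(y^2 - y - 42)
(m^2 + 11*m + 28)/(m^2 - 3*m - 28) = (m + 7)/(m - 7)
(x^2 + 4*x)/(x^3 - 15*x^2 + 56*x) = (x + 4)/(x^2 - 15*x + 56)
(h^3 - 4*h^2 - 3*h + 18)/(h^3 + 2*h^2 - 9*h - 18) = (h - 3)/(h + 3)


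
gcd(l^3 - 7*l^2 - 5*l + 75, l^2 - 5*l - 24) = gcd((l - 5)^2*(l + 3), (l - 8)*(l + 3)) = l + 3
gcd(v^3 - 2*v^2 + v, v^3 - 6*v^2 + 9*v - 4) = v^2 - 2*v + 1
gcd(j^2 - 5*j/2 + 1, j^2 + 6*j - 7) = 1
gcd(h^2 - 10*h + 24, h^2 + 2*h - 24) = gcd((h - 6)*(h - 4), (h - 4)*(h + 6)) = h - 4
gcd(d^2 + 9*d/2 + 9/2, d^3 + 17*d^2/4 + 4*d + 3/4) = d + 3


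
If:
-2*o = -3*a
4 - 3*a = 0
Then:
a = 4/3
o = 2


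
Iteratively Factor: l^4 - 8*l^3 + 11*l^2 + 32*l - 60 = (l - 2)*(l^3 - 6*l^2 - l + 30) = (l - 5)*(l - 2)*(l^2 - l - 6) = (l - 5)*(l - 3)*(l - 2)*(l + 2)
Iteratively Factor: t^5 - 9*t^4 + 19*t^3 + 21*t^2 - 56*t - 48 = (t - 4)*(t^4 - 5*t^3 - t^2 + 17*t + 12) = (t - 4)*(t + 1)*(t^3 - 6*t^2 + 5*t + 12) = (t - 4)*(t + 1)^2*(t^2 - 7*t + 12) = (t - 4)^2*(t + 1)^2*(t - 3)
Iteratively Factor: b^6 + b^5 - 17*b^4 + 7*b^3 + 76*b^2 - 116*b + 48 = (b - 2)*(b^5 + 3*b^4 - 11*b^3 - 15*b^2 + 46*b - 24) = (b - 2)^2*(b^4 + 5*b^3 - b^2 - 17*b + 12) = (b - 2)^2*(b - 1)*(b^3 + 6*b^2 + 5*b - 12) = (b - 2)^2*(b - 1)*(b + 4)*(b^2 + 2*b - 3) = (b - 2)^2*(b - 1)^2*(b + 4)*(b + 3)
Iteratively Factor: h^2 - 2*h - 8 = (h + 2)*(h - 4)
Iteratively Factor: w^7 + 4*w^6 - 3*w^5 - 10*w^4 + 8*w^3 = (w)*(w^6 + 4*w^5 - 3*w^4 - 10*w^3 + 8*w^2) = w*(w - 1)*(w^5 + 5*w^4 + 2*w^3 - 8*w^2) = w*(w - 1)^2*(w^4 + 6*w^3 + 8*w^2) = w^2*(w - 1)^2*(w^3 + 6*w^2 + 8*w) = w^3*(w - 1)^2*(w^2 + 6*w + 8) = w^3*(w - 1)^2*(w + 4)*(w + 2)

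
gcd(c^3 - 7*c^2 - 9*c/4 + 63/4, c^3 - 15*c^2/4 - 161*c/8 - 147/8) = c^2 - 11*c/2 - 21/2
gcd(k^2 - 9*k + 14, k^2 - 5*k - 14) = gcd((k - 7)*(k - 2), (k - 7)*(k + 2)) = k - 7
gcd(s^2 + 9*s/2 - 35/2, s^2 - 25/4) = s - 5/2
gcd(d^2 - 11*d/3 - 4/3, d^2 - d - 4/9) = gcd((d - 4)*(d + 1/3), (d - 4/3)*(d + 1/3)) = d + 1/3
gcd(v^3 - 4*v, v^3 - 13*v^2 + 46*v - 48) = v - 2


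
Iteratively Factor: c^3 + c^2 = (c + 1)*(c^2) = c*(c + 1)*(c)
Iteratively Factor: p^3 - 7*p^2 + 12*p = (p - 3)*(p^2 - 4*p) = (p - 4)*(p - 3)*(p)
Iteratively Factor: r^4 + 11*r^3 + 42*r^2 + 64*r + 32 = (r + 2)*(r^3 + 9*r^2 + 24*r + 16) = (r + 2)*(r + 4)*(r^2 + 5*r + 4) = (r + 1)*(r + 2)*(r + 4)*(r + 4)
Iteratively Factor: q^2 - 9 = (q - 3)*(q + 3)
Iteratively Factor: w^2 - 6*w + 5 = (w - 1)*(w - 5)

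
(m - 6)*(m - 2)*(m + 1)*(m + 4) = m^4 - 3*m^3 - 24*m^2 + 28*m + 48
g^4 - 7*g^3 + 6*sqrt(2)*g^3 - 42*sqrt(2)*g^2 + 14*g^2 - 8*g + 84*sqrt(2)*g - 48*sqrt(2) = (g - 4)*(g - 2)*(g - 1)*(g + 6*sqrt(2))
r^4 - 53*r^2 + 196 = (r - 7)*(r - 2)*(r + 2)*(r + 7)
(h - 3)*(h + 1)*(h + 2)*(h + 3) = h^4 + 3*h^3 - 7*h^2 - 27*h - 18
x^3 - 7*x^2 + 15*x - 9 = (x - 3)^2*(x - 1)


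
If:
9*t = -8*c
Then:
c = -9*t/8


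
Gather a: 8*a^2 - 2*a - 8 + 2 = 8*a^2 - 2*a - 6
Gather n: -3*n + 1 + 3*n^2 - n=3*n^2 - 4*n + 1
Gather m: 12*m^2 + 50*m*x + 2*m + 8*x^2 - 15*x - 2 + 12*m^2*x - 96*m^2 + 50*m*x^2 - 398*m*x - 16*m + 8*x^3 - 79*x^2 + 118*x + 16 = m^2*(12*x - 84) + m*(50*x^2 - 348*x - 14) + 8*x^3 - 71*x^2 + 103*x + 14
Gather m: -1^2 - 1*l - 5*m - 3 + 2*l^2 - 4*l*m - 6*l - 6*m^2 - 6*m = 2*l^2 - 7*l - 6*m^2 + m*(-4*l - 11) - 4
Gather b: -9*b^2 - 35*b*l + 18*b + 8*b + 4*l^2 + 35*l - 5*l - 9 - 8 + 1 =-9*b^2 + b*(26 - 35*l) + 4*l^2 + 30*l - 16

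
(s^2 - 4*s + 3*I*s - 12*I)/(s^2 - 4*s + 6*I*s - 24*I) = (s + 3*I)/(s + 6*I)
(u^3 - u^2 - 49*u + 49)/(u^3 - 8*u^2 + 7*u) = (u + 7)/u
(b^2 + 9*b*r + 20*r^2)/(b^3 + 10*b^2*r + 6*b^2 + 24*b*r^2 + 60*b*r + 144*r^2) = (b + 5*r)/(b^2 + 6*b*r + 6*b + 36*r)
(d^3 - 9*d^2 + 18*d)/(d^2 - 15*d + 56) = d*(d^2 - 9*d + 18)/(d^2 - 15*d + 56)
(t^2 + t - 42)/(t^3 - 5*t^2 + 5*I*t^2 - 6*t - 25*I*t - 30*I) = (t + 7)/(t^2 + t*(1 + 5*I) + 5*I)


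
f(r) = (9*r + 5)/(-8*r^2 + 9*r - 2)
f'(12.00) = 0.01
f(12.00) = -0.11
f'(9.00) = 0.02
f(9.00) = -0.15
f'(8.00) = 0.03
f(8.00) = -0.17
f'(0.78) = 1850.48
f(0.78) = 78.66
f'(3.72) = 0.20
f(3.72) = -0.49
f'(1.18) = 20.74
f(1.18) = -6.20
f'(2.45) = 0.72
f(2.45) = -0.97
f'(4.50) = 0.12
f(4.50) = -0.37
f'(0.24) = -438.25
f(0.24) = -23.80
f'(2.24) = 0.99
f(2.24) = -1.14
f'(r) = (9*r + 5)*(16*r - 9)/(-8*r^2 + 9*r - 2)^2 + 9/(-8*r^2 + 9*r - 2)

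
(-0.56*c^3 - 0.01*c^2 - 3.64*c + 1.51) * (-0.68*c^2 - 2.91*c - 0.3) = 0.3808*c^5 + 1.6364*c^4 + 2.6723*c^3 + 9.5686*c^2 - 3.3021*c - 0.453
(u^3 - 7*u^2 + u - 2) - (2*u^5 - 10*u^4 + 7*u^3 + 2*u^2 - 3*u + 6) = -2*u^5 + 10*u^4 - 6*u^3 - 9*u^2 + 4*u - 8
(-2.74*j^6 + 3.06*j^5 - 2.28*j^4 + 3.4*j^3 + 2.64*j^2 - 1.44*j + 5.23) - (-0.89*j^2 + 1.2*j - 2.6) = -2.74*j^6 + 3.06*j^5 - 2.28*j^4 + 3.4*j^3 + 3.53*j^2 - 2.64*j + 7.83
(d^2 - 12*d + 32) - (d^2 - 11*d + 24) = 8 - d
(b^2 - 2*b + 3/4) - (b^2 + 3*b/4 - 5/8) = 11/8 - 11*b/4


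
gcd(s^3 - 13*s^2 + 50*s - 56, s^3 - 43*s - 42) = s - 7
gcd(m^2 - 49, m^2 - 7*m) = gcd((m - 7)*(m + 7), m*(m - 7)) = m - 7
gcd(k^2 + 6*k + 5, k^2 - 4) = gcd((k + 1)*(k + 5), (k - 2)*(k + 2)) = 1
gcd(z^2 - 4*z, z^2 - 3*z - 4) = z - 4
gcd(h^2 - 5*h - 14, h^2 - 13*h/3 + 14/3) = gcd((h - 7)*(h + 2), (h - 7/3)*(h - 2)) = 1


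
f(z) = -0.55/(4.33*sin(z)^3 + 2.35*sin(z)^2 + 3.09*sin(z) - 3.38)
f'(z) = -0.55*(-12.99*sin(z)^2*cos(z) - 4.7*sin(z)*cos(z) - 3.09*cos(z))/(4.33*sin(z)^3 + 2.35*sin(z)^2 + 3.09*sin(z) - 3.38)^2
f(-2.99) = 0.14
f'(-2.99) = -0.10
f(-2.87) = 0.13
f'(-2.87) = -0.09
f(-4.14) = -0.16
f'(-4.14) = -0.41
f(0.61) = 22.38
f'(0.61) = 7498.71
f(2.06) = -0.13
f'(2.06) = -0.26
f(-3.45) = 0.26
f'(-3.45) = -0.68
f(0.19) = 0.20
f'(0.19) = 0.33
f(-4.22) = -0.13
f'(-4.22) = -0.26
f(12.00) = 0.11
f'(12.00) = 0.08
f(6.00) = 0.13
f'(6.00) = 0.09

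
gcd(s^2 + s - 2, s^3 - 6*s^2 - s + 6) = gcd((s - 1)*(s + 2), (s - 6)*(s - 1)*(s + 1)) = s - 1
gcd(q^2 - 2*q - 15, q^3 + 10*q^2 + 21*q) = q + 3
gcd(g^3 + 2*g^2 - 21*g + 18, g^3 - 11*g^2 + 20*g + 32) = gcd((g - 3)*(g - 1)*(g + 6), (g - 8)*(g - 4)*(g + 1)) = 1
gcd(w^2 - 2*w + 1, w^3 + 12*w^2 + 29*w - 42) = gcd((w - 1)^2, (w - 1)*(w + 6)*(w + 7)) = w - 1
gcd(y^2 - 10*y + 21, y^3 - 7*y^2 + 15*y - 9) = y - 3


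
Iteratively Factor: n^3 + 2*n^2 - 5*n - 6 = (n + 3)*(n^2 - n - 2) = (n - 2)*(n + 3)*(n + 1)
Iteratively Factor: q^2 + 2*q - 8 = (q + 4)*(q - 2)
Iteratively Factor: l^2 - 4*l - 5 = (l - 5)*(l + 1)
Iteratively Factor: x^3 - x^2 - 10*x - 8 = (x - 4)*(x^2 + 3*x + 2) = (x - 4)*(x + 1)*(x + 2)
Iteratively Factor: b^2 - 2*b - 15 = (b - 5)*(b + 3)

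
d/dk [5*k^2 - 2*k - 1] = 10*k - 2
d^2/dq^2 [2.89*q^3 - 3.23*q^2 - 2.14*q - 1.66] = 17.34*q - 6.46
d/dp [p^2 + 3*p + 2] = 2*p + 3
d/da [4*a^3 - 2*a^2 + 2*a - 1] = 12*a^2 - 4*a + 2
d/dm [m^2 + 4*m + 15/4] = 2*m + 4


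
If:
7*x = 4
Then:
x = 4/7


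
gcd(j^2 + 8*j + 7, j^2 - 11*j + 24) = 1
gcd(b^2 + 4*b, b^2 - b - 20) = b + 4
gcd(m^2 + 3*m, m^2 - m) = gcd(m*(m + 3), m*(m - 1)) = m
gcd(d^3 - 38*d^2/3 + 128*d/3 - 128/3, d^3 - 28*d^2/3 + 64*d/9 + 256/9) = d^2 - 32*d/3 + 64/3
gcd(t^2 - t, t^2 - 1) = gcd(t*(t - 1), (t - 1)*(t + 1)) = t - 1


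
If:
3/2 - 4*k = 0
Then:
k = 3/8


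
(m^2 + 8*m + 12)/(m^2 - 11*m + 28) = (m^2 + 8*m + 12)/(m^2 - 11*m + 28)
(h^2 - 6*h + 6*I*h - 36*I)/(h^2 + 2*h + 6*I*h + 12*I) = (h - 6)/(h + 2)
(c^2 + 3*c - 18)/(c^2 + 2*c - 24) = (c - 3)/(c - 4)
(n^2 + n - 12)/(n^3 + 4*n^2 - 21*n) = (n + 4)/(n*(n + 7))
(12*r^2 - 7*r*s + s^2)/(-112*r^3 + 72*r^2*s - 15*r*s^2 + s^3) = (-3*r + s)/(28*r^2 - 11*r*s + s^2)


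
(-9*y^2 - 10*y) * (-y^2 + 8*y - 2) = 9*y^4 - 62*y^3 - 62*y^2 + 20*y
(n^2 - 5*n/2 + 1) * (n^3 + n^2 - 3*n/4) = n^5 - 3*n^4/2 - 9*n^3/4 + 23*n^2/8 - 3*n/4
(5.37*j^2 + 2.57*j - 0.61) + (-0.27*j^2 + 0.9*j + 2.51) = 5.1*j^2 + 3.47*j + 1.9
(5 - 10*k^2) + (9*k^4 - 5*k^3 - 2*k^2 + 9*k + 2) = 9*k^4 - 5*k^3 - 12*k^2 + 9*k + 7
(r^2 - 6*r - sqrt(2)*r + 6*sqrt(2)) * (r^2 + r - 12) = r^4 - 5*r^3 - sqrt(2)*r^3 - 18*r^2 + 5*sqrt(2)*r^2 + 18*sqrt(2)*r + 72*r - 72*sqrt(2)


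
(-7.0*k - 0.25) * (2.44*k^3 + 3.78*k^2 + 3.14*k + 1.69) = -17.08*k^4 - 27.07*k^3 - 22.925*k^2 - 12.615*k - 0.4225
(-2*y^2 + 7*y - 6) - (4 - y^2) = -y^2 + 7*y - 10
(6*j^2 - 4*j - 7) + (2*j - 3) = 6*j^2 - 2*j - 10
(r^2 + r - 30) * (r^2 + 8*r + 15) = r^4 + 9*r^3 - 7*r^2 - 225*r - 450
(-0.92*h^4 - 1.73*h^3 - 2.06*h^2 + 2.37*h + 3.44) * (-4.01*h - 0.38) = 3.6892*h^5 + 7.2869*h^4 + 8.918*h^3 - 8.7209*h^2 - 14.695*h - 1.3072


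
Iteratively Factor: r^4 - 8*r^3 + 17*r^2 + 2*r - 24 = (r - 3)*(r^3 - 5*r^2 + 2*r + 8) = (r - 4)*(r - 3)*(r^2 - r - 2) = (r - 4)*(r - 3)*(r - 2)*(r + 1)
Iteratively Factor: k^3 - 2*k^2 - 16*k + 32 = (k - 4)*(k^2 + 2*k - 8) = (k - 4)*(k - 2)*(k + 4)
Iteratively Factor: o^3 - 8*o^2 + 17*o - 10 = (o - 2)*(o^2 - 6*o + 5) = (o - 2)*(o - 1)*(o - 5)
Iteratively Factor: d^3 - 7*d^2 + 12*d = (d - 3)*(d^2 - 4*d) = (d - 4)*(d - 3)*(d)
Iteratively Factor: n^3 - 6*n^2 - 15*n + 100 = (n - 5)*(n^2 - n - 20) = (n - 5)*(n + 4)*(n - 5)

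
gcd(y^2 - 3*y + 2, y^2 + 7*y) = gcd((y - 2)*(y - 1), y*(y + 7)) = 1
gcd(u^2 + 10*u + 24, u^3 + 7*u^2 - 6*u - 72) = u^2 + 10*u + 24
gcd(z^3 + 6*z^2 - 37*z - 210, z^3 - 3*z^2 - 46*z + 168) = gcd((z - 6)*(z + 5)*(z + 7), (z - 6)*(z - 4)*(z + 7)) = z^2 + z - 42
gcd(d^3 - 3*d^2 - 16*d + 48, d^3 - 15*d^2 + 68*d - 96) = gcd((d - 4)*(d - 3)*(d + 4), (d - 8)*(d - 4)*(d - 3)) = d^2 - 7*d + 12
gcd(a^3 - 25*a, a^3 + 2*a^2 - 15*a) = a^2 + 5*a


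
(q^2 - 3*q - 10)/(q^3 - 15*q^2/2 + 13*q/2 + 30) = 2*(q + 2)/(2*q^2 - 5*q - 12)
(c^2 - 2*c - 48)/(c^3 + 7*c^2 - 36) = (c - 8)/(c^2 + c - 6)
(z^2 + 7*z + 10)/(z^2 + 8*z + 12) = (z + 5)/(z + 6)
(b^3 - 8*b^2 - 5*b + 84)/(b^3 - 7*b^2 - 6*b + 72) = (b - 7)/(b - 6)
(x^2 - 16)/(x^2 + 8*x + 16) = (x - 4)/(x + 4)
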